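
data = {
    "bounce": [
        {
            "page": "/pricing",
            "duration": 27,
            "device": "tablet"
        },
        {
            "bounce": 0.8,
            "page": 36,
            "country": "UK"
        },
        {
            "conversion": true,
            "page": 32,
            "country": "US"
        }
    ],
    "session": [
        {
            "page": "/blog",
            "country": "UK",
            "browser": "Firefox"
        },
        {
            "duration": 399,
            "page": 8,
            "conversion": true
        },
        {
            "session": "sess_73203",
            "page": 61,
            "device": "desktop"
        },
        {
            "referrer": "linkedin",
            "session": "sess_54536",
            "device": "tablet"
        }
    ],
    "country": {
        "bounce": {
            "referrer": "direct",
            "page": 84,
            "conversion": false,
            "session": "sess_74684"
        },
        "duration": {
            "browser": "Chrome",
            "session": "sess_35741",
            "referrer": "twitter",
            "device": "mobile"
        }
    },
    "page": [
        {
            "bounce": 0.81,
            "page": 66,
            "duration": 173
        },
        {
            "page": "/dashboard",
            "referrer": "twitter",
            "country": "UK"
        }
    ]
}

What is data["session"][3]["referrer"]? "linkedin"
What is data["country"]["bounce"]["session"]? "sess_74684"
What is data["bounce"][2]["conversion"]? True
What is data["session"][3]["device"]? "tablet"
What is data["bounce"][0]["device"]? "tablet"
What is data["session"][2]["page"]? 61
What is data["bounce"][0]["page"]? "/pricing"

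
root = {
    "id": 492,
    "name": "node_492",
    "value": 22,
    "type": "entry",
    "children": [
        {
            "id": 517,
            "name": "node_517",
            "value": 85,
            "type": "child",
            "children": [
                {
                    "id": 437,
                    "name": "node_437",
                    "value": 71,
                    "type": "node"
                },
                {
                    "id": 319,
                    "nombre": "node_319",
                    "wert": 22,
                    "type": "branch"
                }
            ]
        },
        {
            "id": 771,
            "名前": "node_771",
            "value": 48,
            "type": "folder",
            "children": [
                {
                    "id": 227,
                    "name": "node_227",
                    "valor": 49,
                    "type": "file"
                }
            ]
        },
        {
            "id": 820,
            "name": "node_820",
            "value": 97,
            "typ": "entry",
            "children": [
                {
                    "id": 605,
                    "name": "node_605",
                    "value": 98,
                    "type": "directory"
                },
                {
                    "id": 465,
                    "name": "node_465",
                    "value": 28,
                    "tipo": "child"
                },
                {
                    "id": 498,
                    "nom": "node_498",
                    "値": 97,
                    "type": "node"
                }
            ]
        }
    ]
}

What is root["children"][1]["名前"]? "node_771"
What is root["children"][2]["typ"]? "entry"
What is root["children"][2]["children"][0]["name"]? "node_605"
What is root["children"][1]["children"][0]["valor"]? 49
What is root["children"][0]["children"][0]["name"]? "node_437"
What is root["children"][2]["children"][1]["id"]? 465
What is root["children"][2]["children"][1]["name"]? "node_465"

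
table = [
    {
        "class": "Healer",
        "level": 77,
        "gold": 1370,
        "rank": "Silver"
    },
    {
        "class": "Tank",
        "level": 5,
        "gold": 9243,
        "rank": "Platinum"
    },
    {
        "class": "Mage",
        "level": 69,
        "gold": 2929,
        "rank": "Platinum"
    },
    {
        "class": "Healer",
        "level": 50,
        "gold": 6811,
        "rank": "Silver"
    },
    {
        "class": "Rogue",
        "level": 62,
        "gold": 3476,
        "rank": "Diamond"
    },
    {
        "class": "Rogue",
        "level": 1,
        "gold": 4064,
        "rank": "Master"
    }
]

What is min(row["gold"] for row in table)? 1370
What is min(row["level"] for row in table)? 1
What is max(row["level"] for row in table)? 77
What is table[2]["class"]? "Mage"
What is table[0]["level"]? 77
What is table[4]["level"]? 62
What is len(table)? 6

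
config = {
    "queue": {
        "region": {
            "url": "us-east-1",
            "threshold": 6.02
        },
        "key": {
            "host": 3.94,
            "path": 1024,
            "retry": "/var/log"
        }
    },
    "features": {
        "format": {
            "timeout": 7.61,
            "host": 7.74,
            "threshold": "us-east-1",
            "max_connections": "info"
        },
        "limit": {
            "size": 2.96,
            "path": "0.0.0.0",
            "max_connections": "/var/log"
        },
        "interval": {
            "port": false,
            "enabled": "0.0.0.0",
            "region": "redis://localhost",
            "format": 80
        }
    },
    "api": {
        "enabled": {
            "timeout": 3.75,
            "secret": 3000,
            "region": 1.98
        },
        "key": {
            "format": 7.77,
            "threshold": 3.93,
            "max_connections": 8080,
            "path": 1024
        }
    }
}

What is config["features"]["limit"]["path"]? "0.0.0.0"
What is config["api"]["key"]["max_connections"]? 8080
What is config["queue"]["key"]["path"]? 1024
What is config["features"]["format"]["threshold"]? "us-east-1"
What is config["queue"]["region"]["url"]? "us-east-1"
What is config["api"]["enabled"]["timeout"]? 3.75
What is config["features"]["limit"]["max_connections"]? "/var/log"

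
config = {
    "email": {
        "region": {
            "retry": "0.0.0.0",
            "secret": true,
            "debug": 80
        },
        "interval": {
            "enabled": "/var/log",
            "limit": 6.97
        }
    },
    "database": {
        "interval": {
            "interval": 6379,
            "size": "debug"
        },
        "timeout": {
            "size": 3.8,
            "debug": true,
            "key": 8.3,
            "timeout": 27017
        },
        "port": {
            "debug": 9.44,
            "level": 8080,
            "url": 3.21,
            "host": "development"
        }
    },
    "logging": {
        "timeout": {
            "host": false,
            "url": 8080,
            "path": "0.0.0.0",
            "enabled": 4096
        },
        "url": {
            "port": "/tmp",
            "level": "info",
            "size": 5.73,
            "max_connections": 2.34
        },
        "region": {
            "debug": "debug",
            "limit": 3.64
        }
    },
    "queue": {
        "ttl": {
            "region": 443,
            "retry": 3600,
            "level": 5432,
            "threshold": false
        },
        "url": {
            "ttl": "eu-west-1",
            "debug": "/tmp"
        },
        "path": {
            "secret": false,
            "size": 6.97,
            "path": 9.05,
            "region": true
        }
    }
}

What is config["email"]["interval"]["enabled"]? "/var/log"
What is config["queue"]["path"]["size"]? 6.97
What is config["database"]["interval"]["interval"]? 6379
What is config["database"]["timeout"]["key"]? 8.3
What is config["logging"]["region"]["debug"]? "debug"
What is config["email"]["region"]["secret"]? True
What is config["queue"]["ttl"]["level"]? 5432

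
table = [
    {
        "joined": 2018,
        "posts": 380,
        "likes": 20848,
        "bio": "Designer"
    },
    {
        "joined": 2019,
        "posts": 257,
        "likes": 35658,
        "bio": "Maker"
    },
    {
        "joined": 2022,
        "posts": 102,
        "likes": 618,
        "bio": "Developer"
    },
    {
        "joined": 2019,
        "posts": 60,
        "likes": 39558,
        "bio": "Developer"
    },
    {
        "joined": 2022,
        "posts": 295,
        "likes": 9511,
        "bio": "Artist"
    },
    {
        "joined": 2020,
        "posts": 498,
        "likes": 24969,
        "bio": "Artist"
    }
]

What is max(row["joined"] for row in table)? 2022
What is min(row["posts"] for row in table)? 60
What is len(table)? 6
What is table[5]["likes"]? 24969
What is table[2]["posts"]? 102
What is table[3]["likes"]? 39558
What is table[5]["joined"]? 2020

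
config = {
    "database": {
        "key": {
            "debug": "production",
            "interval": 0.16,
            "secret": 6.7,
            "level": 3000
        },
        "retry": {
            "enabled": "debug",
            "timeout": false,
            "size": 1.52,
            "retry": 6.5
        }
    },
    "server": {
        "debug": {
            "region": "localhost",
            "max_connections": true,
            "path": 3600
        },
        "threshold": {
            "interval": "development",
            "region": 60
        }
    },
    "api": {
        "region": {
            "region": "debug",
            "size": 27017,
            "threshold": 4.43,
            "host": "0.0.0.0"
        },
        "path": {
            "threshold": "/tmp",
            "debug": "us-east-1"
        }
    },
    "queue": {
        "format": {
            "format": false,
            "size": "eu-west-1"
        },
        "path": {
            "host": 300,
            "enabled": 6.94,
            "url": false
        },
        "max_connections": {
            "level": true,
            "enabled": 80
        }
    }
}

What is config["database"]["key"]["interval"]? 0.16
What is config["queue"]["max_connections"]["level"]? True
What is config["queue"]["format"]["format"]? False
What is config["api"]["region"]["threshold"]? 4.43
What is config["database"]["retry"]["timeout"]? False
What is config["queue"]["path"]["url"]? False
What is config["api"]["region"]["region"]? "debug"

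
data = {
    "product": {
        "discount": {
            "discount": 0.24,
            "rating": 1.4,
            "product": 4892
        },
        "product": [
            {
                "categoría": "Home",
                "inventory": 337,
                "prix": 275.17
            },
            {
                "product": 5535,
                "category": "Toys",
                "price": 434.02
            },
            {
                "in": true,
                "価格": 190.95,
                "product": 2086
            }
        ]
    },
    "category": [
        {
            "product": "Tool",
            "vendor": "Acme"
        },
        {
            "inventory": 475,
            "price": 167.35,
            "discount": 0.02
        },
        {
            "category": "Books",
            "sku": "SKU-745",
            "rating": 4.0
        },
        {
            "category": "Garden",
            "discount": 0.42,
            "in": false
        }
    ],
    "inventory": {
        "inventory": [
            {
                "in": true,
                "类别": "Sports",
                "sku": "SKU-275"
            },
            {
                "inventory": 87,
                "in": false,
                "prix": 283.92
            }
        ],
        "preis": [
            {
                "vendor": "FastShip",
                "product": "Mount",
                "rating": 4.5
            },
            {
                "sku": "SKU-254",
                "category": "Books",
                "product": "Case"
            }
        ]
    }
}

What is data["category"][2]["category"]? "Books"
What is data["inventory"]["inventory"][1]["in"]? False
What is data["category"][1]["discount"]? 0.02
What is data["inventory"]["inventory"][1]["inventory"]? 87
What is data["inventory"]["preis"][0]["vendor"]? "FastShip"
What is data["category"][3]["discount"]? 0.42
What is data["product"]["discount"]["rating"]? 1.4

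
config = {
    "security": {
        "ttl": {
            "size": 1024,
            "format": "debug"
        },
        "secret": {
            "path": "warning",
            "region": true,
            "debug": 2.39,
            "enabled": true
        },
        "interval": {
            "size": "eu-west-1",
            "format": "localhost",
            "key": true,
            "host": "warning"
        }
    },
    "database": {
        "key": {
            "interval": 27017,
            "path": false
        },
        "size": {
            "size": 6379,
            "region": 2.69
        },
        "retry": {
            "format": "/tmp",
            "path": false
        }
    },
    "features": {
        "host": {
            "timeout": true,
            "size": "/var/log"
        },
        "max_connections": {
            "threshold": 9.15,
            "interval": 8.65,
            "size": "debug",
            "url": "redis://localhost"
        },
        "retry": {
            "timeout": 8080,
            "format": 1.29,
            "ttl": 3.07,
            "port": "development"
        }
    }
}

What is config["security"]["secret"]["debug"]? 2.39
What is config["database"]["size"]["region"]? 2.69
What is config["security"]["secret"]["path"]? "warning"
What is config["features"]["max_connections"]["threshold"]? 9.15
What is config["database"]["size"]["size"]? 6379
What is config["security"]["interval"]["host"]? "warning"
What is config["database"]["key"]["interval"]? 27017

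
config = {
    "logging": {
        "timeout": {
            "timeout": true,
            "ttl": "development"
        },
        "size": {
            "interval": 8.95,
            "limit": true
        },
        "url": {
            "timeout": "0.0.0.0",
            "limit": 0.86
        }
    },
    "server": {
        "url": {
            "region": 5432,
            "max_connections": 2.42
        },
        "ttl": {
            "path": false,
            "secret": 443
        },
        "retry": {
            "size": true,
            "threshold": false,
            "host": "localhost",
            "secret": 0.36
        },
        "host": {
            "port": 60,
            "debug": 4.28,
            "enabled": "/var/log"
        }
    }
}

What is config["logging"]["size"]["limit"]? True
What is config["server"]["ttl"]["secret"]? 443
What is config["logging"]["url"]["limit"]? 0.86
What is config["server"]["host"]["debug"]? 4.28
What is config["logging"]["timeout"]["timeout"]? True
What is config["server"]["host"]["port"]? 60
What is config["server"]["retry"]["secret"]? 0.36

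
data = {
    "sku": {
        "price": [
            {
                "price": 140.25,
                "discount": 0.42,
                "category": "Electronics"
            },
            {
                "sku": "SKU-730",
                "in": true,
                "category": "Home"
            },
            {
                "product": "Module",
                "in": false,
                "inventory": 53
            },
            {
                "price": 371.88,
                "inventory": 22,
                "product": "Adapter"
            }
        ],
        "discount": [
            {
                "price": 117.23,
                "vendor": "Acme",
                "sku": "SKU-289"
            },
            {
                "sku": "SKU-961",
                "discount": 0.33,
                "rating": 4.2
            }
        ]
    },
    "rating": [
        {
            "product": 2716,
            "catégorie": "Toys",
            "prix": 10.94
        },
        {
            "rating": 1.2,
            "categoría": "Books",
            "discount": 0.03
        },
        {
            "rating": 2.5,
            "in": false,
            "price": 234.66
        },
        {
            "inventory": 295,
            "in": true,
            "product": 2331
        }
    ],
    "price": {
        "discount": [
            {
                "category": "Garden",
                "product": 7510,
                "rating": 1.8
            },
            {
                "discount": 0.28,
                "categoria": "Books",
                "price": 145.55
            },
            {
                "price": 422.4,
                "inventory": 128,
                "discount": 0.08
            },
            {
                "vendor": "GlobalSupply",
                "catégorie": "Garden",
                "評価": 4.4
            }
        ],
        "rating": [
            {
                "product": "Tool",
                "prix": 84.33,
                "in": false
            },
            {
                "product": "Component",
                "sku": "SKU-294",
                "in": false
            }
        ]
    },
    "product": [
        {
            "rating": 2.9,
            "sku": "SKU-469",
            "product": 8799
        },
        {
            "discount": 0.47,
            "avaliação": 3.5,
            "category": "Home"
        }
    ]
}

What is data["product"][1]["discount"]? 0.47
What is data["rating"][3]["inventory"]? 295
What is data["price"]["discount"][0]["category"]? "Garden"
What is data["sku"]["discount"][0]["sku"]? "SKU-289"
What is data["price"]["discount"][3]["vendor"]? "GlobalSupply"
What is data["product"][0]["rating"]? 2.9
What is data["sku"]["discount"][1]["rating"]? 4.2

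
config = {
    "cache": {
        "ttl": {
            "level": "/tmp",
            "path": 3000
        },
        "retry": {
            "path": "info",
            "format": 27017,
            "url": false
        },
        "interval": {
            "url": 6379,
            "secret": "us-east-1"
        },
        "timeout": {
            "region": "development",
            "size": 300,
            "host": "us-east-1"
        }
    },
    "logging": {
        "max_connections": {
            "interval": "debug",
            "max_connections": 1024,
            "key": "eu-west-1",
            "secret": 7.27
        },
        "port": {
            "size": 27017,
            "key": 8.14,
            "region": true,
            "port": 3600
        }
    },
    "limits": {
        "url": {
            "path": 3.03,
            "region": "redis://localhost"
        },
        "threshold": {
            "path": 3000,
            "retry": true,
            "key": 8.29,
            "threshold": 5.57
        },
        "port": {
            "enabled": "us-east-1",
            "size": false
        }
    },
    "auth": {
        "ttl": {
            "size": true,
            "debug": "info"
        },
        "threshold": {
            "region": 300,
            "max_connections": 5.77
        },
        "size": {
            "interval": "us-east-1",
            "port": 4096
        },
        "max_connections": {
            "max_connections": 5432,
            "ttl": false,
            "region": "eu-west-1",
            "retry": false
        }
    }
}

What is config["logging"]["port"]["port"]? 3600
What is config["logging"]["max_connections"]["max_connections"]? 1024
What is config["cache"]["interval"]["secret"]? "us-east-1"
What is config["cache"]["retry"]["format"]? 27017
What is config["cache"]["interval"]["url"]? 6379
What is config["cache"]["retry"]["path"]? "info"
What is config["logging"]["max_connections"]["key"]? "eu-west-1"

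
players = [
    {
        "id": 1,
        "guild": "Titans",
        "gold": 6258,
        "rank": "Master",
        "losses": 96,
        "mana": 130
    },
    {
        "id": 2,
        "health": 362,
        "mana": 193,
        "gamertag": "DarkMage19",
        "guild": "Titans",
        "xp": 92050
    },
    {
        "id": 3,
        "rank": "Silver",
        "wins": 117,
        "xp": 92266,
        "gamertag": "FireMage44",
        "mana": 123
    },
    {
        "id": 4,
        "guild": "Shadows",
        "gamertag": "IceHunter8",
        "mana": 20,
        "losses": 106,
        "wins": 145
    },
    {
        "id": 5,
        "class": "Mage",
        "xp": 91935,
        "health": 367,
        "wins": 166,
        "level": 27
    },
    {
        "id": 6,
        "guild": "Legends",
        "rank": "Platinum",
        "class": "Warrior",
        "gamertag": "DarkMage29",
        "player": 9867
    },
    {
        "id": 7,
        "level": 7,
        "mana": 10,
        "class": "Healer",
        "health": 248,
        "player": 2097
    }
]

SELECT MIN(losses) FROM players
96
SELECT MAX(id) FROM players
7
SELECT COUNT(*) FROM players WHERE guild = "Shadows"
1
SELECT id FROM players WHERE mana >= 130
[1, 2]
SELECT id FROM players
[1, 2, 3, 4, 5, 6, 7]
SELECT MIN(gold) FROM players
6258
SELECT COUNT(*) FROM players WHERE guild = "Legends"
1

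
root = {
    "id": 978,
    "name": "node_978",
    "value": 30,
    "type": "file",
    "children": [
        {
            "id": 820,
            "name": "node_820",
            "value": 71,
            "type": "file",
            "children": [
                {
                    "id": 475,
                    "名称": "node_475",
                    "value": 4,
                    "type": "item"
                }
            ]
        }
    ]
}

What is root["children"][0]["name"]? "node_820"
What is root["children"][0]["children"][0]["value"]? 4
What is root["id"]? 978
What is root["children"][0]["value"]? 71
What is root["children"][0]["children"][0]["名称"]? "node_475"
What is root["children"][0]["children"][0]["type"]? "item"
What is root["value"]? 30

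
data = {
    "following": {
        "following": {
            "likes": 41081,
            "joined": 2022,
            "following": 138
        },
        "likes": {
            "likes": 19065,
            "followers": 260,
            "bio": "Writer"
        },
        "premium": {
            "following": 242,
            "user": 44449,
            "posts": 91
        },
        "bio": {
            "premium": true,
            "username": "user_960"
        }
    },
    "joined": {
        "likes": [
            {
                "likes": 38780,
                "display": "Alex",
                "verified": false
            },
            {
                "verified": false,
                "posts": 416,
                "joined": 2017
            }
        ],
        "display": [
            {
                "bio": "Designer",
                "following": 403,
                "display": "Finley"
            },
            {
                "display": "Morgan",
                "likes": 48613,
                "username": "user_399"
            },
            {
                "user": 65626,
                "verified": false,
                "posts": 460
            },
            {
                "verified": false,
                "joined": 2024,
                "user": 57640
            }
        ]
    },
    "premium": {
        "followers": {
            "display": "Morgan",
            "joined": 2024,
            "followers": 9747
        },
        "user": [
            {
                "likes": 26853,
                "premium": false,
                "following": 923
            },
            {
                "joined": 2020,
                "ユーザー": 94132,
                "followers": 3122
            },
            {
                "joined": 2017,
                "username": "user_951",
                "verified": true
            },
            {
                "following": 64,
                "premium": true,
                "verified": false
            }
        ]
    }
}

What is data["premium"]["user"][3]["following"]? 64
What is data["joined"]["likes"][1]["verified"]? False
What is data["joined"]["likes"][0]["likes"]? 38780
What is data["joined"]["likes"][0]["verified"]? False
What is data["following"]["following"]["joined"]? 2022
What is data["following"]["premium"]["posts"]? 91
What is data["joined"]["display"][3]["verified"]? False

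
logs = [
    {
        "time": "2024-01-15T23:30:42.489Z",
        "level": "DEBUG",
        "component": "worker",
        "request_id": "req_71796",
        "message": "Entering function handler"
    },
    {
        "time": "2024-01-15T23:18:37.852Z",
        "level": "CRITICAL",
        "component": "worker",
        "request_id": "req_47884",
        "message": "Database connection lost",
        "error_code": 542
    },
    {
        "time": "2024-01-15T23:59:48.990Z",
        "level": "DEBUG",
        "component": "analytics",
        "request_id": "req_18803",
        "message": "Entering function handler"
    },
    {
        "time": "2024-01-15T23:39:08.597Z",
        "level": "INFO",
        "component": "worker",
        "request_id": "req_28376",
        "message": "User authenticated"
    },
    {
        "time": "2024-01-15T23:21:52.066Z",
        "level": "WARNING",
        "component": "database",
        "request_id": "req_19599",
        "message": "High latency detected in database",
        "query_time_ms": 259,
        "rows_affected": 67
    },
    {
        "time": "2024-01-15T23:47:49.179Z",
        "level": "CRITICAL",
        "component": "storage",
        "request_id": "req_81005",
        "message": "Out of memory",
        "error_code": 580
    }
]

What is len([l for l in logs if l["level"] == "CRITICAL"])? 2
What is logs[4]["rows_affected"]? 67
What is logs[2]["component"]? "analytics"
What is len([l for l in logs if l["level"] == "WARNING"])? 1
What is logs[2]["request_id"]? "req_18803"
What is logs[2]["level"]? "DEBUG"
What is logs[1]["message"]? "Database connection lost"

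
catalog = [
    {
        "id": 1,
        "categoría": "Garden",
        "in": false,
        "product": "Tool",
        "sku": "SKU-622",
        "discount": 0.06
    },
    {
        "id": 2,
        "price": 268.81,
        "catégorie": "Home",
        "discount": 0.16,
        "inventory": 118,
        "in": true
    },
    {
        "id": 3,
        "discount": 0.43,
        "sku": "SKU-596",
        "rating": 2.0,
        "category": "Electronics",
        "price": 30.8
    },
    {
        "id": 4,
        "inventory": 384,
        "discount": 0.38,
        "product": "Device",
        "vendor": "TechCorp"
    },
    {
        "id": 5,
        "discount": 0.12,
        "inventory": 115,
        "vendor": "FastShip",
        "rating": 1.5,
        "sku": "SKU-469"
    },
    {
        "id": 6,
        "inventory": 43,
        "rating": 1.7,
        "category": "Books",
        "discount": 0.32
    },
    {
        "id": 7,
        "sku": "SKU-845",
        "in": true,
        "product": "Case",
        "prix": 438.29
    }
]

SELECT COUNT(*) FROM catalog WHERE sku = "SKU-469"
1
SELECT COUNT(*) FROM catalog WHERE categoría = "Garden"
1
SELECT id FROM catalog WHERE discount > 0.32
[3, 4]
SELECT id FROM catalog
[1, 2, 3, 4, 5, 6, 7]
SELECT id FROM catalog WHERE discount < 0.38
[1, 2, 5, 6]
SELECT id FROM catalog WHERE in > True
[]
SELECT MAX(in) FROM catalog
True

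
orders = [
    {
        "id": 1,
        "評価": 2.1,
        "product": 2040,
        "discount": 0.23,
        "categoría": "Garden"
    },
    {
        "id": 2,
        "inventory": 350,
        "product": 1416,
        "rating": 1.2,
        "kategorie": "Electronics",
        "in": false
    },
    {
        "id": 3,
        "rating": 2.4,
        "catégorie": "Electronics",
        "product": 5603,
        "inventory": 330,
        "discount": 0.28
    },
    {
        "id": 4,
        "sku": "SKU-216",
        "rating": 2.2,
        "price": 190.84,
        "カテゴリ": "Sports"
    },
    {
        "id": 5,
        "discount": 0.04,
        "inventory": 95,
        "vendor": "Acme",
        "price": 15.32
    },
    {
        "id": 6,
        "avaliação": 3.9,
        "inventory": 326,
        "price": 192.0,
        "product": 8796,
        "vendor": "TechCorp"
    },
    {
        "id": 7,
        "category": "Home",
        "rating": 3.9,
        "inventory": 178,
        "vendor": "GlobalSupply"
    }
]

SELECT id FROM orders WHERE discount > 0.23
[3]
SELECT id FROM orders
[1, 2, 3, 4, 5, 6, 7]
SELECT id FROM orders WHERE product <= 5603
[1, 2, 3]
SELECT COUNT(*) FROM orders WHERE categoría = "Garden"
1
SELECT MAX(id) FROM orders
7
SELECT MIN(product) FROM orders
1416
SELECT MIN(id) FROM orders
1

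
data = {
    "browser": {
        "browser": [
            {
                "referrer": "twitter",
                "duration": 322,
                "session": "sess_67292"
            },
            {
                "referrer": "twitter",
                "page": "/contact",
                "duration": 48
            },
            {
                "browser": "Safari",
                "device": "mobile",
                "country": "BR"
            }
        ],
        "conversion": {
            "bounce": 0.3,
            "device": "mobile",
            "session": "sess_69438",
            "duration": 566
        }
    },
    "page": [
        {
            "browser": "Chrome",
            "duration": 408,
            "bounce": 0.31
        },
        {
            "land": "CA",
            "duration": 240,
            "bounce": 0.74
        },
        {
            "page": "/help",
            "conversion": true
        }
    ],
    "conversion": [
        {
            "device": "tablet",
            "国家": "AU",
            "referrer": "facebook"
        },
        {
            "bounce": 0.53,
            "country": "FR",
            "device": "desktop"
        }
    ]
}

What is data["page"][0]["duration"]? 408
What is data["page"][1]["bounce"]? 0.74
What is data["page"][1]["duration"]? 240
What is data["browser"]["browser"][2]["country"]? "BR"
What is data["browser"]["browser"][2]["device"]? "mobile"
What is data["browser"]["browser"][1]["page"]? "/contact"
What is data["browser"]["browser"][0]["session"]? "sess_67292"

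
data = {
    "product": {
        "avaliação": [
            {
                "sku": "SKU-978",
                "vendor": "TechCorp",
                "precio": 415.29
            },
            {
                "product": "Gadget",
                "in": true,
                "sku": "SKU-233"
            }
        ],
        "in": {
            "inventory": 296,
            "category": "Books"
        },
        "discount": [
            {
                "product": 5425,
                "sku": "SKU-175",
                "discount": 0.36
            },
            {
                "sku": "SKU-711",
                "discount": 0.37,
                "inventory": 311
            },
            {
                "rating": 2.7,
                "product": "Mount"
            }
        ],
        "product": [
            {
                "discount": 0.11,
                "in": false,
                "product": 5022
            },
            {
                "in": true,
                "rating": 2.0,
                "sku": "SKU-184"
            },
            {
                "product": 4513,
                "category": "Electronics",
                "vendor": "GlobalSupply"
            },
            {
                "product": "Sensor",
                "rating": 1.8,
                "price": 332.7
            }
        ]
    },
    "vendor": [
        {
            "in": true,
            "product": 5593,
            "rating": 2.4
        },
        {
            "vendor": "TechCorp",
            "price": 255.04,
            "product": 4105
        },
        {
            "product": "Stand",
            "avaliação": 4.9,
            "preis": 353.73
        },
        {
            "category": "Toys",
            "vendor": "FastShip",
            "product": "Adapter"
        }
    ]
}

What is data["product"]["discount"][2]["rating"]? 2.7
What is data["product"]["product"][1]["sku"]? "SKU-184"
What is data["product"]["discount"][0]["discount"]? 0.36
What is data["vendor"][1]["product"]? 4105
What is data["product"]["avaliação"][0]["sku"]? "SKU-978"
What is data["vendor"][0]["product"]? 5593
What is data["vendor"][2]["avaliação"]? 4.9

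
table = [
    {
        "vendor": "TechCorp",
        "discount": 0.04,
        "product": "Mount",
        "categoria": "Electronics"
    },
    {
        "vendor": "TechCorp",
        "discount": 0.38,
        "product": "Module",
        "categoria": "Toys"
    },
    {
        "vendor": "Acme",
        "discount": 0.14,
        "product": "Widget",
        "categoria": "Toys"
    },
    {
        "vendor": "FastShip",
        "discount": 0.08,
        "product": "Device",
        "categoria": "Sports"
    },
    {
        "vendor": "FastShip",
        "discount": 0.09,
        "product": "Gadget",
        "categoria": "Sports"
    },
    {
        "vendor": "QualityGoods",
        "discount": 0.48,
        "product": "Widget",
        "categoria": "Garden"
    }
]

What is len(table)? 6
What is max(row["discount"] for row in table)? 0.48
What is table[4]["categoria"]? "Sports"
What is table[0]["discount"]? 0.04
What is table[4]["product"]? "Gadget"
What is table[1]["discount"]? 0.38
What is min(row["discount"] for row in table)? 0.04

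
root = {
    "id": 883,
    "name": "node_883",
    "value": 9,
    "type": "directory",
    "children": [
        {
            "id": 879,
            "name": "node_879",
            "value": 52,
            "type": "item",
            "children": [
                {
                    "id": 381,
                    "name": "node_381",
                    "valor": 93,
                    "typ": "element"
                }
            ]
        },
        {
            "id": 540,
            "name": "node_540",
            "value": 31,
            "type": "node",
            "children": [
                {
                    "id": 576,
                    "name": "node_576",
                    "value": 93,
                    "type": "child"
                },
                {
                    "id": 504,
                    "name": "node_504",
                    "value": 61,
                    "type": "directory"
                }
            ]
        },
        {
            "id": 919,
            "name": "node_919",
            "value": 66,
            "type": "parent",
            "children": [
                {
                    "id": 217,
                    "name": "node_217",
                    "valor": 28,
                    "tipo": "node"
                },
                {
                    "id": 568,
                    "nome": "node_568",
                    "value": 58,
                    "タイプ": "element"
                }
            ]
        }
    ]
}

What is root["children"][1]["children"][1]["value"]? 61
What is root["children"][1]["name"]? "node_540"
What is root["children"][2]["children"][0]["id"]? 217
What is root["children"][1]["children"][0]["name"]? "node_576"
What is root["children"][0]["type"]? "item"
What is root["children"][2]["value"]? 66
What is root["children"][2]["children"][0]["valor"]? 28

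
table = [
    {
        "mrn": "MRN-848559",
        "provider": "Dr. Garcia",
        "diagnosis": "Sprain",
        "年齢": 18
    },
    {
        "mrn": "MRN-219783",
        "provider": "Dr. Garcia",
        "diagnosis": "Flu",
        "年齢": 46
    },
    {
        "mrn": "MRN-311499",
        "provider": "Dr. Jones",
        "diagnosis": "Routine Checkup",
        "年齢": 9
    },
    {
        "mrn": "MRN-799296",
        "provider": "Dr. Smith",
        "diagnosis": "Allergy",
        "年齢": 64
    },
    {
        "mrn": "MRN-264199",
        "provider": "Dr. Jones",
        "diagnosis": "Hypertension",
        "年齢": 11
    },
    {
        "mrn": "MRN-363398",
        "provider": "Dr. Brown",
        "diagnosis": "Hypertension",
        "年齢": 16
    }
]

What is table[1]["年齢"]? 46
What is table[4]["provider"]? "Dr. Jones"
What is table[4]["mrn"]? "MRN-264199"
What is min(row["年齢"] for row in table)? 9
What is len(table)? 6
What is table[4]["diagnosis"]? "Hypertension"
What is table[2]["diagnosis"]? "Routine Checkup"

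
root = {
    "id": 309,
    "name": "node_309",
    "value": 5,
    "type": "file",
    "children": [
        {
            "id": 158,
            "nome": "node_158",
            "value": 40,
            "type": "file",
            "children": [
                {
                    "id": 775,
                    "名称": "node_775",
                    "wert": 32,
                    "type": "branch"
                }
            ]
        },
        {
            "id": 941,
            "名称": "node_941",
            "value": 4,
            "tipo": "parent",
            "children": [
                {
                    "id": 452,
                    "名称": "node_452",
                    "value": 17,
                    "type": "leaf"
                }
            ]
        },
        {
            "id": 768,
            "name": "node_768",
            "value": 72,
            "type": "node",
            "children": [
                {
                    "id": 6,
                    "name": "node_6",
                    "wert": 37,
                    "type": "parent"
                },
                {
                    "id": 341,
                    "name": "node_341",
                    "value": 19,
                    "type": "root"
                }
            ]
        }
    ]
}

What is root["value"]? 5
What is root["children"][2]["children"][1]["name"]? "node_341"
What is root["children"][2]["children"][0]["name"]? "node_6"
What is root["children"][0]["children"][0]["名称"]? "node_775"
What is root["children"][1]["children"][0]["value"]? 17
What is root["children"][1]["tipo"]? "parent"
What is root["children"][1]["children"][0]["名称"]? "node_452"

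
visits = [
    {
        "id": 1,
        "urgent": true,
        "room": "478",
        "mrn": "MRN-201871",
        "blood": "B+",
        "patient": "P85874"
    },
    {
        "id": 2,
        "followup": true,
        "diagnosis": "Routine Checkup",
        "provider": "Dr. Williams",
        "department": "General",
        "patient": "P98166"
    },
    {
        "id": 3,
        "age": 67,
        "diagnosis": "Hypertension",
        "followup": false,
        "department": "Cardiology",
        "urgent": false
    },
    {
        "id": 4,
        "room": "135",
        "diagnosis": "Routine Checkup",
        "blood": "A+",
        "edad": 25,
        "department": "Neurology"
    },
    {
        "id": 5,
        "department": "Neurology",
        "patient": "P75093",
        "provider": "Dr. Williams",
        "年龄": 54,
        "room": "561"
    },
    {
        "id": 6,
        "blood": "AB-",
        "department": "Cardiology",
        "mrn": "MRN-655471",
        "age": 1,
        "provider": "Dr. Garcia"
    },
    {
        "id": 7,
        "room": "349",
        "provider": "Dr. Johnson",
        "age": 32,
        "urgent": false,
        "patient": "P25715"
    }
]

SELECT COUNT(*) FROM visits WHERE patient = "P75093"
1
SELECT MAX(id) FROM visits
7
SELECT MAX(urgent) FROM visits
True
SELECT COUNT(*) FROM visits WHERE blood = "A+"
1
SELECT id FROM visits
[1, 2, 3, 4, 5, 6, 7]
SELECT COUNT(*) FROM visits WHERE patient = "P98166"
1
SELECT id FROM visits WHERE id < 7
[1, 2, 3, 4, 5, 6]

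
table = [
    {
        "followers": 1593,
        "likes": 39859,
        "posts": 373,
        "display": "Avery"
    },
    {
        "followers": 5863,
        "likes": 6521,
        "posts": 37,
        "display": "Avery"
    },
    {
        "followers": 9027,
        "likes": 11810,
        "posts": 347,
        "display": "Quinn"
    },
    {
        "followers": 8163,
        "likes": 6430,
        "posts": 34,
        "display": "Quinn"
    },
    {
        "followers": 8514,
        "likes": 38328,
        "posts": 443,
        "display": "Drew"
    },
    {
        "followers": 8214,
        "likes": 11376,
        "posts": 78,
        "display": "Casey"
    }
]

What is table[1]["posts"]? 37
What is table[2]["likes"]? 11810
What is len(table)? 6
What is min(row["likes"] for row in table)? 6430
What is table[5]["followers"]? 8214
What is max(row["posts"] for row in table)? 443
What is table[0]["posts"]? 373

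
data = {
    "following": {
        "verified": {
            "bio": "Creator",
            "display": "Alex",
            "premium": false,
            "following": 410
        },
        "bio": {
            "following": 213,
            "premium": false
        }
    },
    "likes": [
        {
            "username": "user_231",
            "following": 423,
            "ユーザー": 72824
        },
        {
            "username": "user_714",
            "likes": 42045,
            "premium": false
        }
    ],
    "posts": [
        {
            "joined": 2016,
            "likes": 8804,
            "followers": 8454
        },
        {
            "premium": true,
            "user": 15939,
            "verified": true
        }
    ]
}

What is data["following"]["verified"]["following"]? 410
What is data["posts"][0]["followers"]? 8454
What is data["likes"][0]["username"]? "user_231"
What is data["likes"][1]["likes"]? 42045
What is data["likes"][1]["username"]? "user_714"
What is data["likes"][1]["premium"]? False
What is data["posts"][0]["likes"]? 8804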